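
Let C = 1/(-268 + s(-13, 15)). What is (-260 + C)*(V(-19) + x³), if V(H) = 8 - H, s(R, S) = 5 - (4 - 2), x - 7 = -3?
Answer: -6269991/265 ≈ -23660.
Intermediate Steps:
x = 4 (x = 7 - 3 = 4)
s(R, S) = 3 (s(R, S) = 5 - 1*2 = 5 - 2 = 3)
C = -1/265 (C = 1/(-268 + 3) = 1/(-265) = -1/265 ≈ -0.0037736)
(-260 + C)*(V(-19) + x³) = (-260 - 1/265)*((8 - 1*(-19)) + 4³) = -68901*((8 + 19) + 64)/265 = -68901*(27 + 64)/265 = -68901/265*91 = -6269991/265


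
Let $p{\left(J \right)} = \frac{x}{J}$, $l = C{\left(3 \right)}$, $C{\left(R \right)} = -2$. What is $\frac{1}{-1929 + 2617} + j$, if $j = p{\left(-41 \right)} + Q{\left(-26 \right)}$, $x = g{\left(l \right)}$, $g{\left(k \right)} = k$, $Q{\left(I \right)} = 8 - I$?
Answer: $\frac{960489}{28208} \approx 34.05$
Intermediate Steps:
$l = -2$
$x = -2$
$p{\left(J \right)} = - \frac{2}{J}$
$j = \frac{1396}{41}$ ($j = - \frac{2}{-41} + \left(8 - -26\right) = \left(-2\right) \left(- \frac{1}{41}\right) + \left(8 + 26\right) = \frac{2}{41} + 34 = \frac{1396}{41} \approx 34.049$)
$\frac{1}{-1929 + 2617} + j = \frac{1}{-1929 + 2617} + \frac{1396}{41} = \frac{1}{688} + \frac{1396}{41} = \frac{960489}{28208}$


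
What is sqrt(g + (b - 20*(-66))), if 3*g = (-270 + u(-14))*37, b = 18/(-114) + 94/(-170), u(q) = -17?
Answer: I*sqrt(52121197005)/4845 ≈ 47.121*I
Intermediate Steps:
b = -1148/1615 (b = 18*(-1/114) + 94*(-1/170) = -3/19 - 47/85 = -1148/1615 ≈ -0.71084)
g = -10619/3 (g = ((-270 - 17)*37)/3 = (-287*37)/3 = (1/3)*(-10619) = -10619/3 ≈ -3539.7)
sqrt(g + (b - 20*(-66))) = sqrt(-10619/3 + (-1148/1615 - 20*(-66))) = sqrt(-10619/3 + (-1148/1615 + 1320)) = sqrt(-10619/3 + 2130652/1615) = sqrt(-10757729/4845) = I*sqrt(52121197005)/4845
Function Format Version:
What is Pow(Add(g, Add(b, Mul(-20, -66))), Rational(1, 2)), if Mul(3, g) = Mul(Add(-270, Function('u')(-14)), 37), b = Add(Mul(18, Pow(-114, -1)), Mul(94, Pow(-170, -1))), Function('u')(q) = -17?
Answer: Mul(Rational(1, 4845), I, Pow(52121197005, Rational(1, 2))) ≈ Mul(47.121, I)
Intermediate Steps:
b = Rational(-1148, 1615) (b = Add(Mul(18, Rational(-1, 114)), Mul(94, Rational(-1, 170))) = Add(Rational(-3, 19), Rational(-47, 85)) = Rational(-1148, 1615) ≈ -0.71084)
g = Rational(-10619, 3) (g = Mul(Rational(1, 3), Mul(Add(-270, -17), 37)) = Mul(Rational(1, 3), Mul(-287, 37)) = Mul(Rational(1, 3), -10619) = Rational(-10619, 3) ≈ -3539.7)
Pow(Add(g, Add(b, Mul(-20, -66))), Rational(1, 2)) = Pow(Add(Rational(-10619, 3), Add(Rational(-1148, 1615), Mul(-20, -66))), Rational(1, 2)) = Pow(Add(Rational(-10619, 3), Add(Rational(-1148, 1615), 1320)), Rational(1, 2)) = Pow(Add(Rational(-10619, 3), Rational(2130652, 1615)), Rational(1, 2)) = Pow(Rational(-10757729, 4845), Rational(1, 2)) = Mul(Rational(1, 4845), I, Pow(52121197005, Rational(1, 2)))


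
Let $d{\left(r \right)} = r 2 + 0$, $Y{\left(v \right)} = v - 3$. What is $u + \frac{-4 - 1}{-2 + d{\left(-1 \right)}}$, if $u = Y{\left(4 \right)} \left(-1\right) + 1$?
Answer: $\frac{5}{4} \approx 1.25$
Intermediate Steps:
$Y{\left(v \right)} = -3 + v$
$d{\left(r \right)} = 2 r$ ($d{\left(r \right)} = 2 r + 0 = 2 r$)
$u = 0$ ($u = \left(-3 + 4\right) \left(-1\right) + 1 = 1 \left(-1\right) + 1 = -1 + 1 = 0$)
$u + \frac{-4 - 1}{-2 + d{\left(-1 \right)}} = 0 + \frac{-4 - 1}{-2 + 2 \left(-1\right)} = 0 + \frac{-4 - 1}{-2 - 2} = 0 - \frac{5}{-4} = 0 - - \frac{5}{4} = 0 + \frac{5}{4} = \frac{5}{4}$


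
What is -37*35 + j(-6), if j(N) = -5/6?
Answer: -7775/6 ≈ -1295.8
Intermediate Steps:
j(N) = -⅚ (j(N) = -5*⅙ = -⅚)
-37*35 + j(-6) = -37*35 - ⅚ = -1295 - ⅚ = -7775/6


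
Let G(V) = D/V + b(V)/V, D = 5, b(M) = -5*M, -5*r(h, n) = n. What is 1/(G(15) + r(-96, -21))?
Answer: -15/7 ≈ -2.1429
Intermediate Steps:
r(h, n) = -n/5
G(V) = -5 + 5/V (G(V) = 5/V + (-5*V)/V = 5/V - 5 = -5 + 5/V)
1/(G(15) + r(-96, -21)) = 1/((-5 + 5/15) - ⅕*(-21)) = 1/((-5 + 5*(1/15)) + 21/5) = 1/((-5 + ⅓) + 21/5) = 1/(-14/3 + 21/5) = 1/(-7/15) = -15/7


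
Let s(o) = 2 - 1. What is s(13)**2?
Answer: 1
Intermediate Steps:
s(o) = 1
s(13)**2 = 1**2 = 1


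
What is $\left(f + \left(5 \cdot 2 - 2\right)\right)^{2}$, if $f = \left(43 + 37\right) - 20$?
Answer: $4624$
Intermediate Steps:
$f = 60$ ($f = 80 - 20 = 60$)
$\left(f + \left(5 \cdot 2 - 2\right)\right)^{2} = \left(60 + \left(5 \cdot 2 - 2\right)\right)^{2} = \left(60 + \left(10 - 2\right)\right)^{2} = \left(60 + 8\right)^{2} = 68^{2} = 4624$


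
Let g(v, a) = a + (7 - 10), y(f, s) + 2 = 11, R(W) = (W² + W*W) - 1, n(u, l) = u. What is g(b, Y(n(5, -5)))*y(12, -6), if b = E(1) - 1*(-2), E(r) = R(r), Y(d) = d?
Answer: 18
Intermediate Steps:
R(W) = -1 + 2*W² (R(W) = (W² + W²) - 1 = 2*W² - 1 = -1 + 2*W²)
E(r) = -1 + 2*r²
y(f, s) = 9 (y(f, s) = -2 + 11 = 9)
b = 3 (b = (-1 + 2*1²) - 1*(-2) = (-1 + 2*1) + 2 = (-1 + 2) + 2 = 1 + 2 = 3)
g(v, a) = -3 + a (g(v, a) = a - 3 = -3 + a)
g(b, Y(n(5, -5)))*y(12, -6) = (-3 + 5)*9 = 2*9 = 18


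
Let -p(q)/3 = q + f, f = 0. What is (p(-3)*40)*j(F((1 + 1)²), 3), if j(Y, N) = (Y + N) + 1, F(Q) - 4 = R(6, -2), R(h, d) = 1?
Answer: 3240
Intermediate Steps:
p(q) = -3*q (p(q) = -3*(q + 0) = -3*q)
F(Q) = 5 (F(Q) = 4 + 1 = 5)
j(Y, N) = 1 + N + Y (j(Y, N) = (N + Y) + 1 = 1 + N + Y)
(p(-3)*40)*j(F((1 + 1)²), 3) = (-3*(-3)*40)*(1 + 3 + 5) = (9*40)*9 = 360*9 = 3240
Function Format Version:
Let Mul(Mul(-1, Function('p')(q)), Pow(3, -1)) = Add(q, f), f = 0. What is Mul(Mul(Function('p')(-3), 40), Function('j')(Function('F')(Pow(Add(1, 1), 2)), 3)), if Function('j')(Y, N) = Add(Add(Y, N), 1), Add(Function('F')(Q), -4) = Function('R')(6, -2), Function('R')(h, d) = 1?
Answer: 3240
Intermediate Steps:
Function('p')(q) = Mul(-3, q) (Function('p')(q) = Mul(-3, Add(q, 0)) = Mul(-3, q))
Function('F')(Q) = 5 (Function('F')(Q) = Add(4, 1) = 5)
Function('j')(Y, N) = Add(1, N, Y) (Function('j')(Y, N) = Add(Add(N, Y), 1) = Add(1, N, Y))
Mul(Mul(Function('p')(-3), 40), Function('j')(Function('F')(Pow(Add(1, 1), 2)), 3)) = Mul(Mul(Mul(-3, -3), 40), Add(1, 3, 5)) = Mul(Mul(9, 40), 9) = Mul(360, 9) = 3240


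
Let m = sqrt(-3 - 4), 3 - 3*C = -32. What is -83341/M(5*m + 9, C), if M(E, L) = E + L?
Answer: -15501426/5419 + 3750345*I*sqrt(7)/5419 ≈ -2860.6 + 1831.1*I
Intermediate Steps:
C = 35/3 (C = 1 - 1/3*(-32) = 1 + 32/3 = 35/3 ≈ 11.667)
m = I*sqrt(7) (m = sqrt(-7) = I*sqrt(7) ≈ 2.6458*I)
-83341/M(5*m + 9, C) = -83341/((5*(I*sqrt(7)) + 9) + 35/3) = -83341/((5*I*sqrt(7) + 9) + 35/3) = -83341/((9 + 5*I*sqrt(7)) + 35/3) = -83341/(62/3 + 5*I*sqrt(7))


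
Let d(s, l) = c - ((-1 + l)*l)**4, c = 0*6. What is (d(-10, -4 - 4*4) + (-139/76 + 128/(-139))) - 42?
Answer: -328719565912737/10564 ≈ -3.1117e+10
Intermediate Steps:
c = 0
d(s, l) = -l**4*(-1 + l)**4 (d(s, l) = 0 - ((-1 + l)*l)**4 = 0 - (l*(-1 + l))**4 = 0 - l**4*(-1 + l)**4 = -l**4*(-1 + l)**4)
(d(-10, -4 - 4*4) + (-139/76 + 128/(-139))) - 42 = (-(-4 - 4*4)**4*(-1 + (-4 - 4*4))**4 + (-139/76 + 128/(-139))) - 42 = (-(-4 - 16)**4*(-1 + (-4 - 16))**4 + (-139*1/76 + 128*(-1/139))) - 42 = (-1*(-20)**4*(-1 - 20)**4 + (-139/76 - 128/139)) - 42 = (-1*160000*(-21)**4 - 29049/10564) - 42 = (-1*160000*194481 - 29049/10564) - 42 = (-31116960000 - 29049/10564) - 42 = -328719565469049/10564 - 42 = -328719565912737/10564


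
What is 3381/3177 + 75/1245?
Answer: 98836/87897 ≈ 1.1245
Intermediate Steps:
3381/3177 + 75/1245 = 3381*(1/3177) + 75*(1/1245) = 1127/1059 + 5/83 = 98836/87897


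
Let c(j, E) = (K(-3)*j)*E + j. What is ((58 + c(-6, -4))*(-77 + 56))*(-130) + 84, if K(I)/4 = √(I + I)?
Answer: 142044 + 262080*I*√6 ≈ 1.4204e+5 + 6.4196e+5*I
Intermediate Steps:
K(I) = 4*√2*√I (K(I) = 4*√(I + I) = 4*√(2*I) = 4*(√2*√I) = 4*√2*√I)
c(j, E) = j + 4*I*E*j*√6 (c(j, E) = ((4*√2*√(-3))*j)*E + j = ((4*√2*(I*√3))*j)*E + j = ((4*I*√6)*j)*E + j = (4*I*j*√6)*E + j = 4*I*E*j*√6 + j = j + 4*I*E*j*√6)
((58 + c(-6, -4))*(-77 + 56))*(-130) + 84 = ((58 - 6*(1 + 4*I*(-4)*√6))*(-77 + 56))*(-130) + 84 = ((58 - 6*(1 - 16*I*√6))*(-21))*(-130) + 84 = ((58 + (-6 + 96*I*√6))*(-21))*(-130) + 84 = ((52 + 96*I*√6)*(-21))*(-130) + 84 = (-1092 - 2016*I*√6)*(-130) + 84 = (141960 + 262080*I*√6) + 84 = 142044 + 262080*I*√6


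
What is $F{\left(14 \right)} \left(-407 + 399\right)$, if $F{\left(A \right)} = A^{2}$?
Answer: $-1568$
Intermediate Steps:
$F{\left(14 \right)} \left(-407 + 399\right) = 14^{2} \left(-407 + 399\right) = 196 \left(-8\right) = -1568$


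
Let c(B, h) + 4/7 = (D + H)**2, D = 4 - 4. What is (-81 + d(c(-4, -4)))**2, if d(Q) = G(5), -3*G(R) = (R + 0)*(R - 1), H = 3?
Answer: 69169/9 ≈ 7685.4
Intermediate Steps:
D = 0
c(B, h) = 59/7 (c(B, h) = -4/7 + (0 + 3)**2 = -4/7 + 3**2 = -4/7 + 9 = 59/7)
G(R) = -R*(-1 + R)/3 (G(R) = -(R + 0)*(R - 1)/3 = -R*(-1 + R)/3)
d(Q) = -20/3 (d(Q) = (1/3)*5*(1 - 1*5) = (1/3)*5*(1 - 5) = (1/3)*5*(-4) = -20/3)
(-81 + d(c(-4, -4)))**2 = (-81 - 20/3)**2 = (-263/3)**2 = 69169/9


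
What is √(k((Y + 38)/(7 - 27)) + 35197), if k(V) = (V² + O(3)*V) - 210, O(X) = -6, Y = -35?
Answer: √13995169/20 ≈ 187.05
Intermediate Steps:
k(V) = -210 + V² - 6*V (k(V) = (V² - 6*V) - 210 = -210 + V² - 6*V)
√(k((Y + 38)/(7 - 27)) + 35197) = √((-210 + ((-35 + 38)/(7 - 27))² - 6*(-35 + 38)/(7 - 27)) + 35197) = √((-210 + (3/(-20))² - 18/(-20)) + 35197) = √((-210 + (3*(-1/20))² - 18*(-1)/20) + 35197) = √((-210 + (-3/20)² - 6*(-3/20)) + 35197) = √((-210 + 9/400 + 9/10) + 35197) = √(-83631/400 + 35197) = √(13995169/400) = √13995169/20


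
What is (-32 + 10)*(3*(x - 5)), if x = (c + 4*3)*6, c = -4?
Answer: -2838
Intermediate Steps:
x = 48 (x = (-4 + 4*3)*6 = (-4 + 12)*6 = 8*6 = 48)
(-32 + 10)*(3*(x - 5)) = (-32 + 10)*(3*(48 - 5)) = -66*43 = -22*129 = -2838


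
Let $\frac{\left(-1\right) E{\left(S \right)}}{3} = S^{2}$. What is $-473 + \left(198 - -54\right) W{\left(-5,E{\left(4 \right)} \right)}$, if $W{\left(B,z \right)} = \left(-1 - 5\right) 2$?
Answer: $-3497$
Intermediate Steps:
$E{\left(S \right)} = - 3 S^{2}$
$W{\left(B,z \right)} = -12$ ($W{\left(B,z \right)} = \left(-6\right) 2 = -12$)
$-473 + \left(198 - -54\right) W{\left(-5,E{\left(4 \right)} \right)} = -473 + \left(198 - -54\right) \left(-12\right) = -473 + \left(198 + 54\right) \left(-12\right) = -473 + 252 \left(-12\right) = -473 - 3024 = -3497$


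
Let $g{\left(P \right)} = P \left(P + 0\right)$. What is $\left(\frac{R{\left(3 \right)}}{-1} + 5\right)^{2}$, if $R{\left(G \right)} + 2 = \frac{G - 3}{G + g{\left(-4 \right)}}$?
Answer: $49$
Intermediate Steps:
$g{\left(P \right)} = P^{2}$ ($g{\left(P \right)} = P P = P^{2}$)
$R{\left(G \right)} = -2 + \frac{-3 + G}{16 + G}$ ($R{\left(G \right)} = -2 + \frac{G - 3}{G + \left(-4\right)^{2}} = -2 + \frac{-3 + G}{G + 16} = -2 + \frac{-3 + G}{16 + G}$)
$\left(\frac{R{\left(3 \right)}}{-1} + 5\right)^{2} = \left(\frac{\frac{1}{16 + 3} \left(-35 - 3\right)}{-1} + 5\right)^{2} = \left(\frac{-35 - 3}{19} \left(-1\right) + 5\right)^{2} = \left(\frac{1}{19} \left(-38\right) \left(-1\right) + 5\right)^{2} = \left(\left(-2\right) \left(-1\right) + 5\right)^{2} = \left(2 + 5\right)^{2} = 7^{2} = 49$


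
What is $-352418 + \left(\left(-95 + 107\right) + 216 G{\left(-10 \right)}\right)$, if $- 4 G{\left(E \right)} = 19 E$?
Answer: $-342146$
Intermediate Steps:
$G{\left(E \right)} = - \frac{19 E}{4}$
$-352418 + \left(\left(-95 + 107\right) + 216 G{\left(-10 \right)}\right) = -352418 + \left(\left(-95 + 107\right) + 216 \left(\left(- \frac{19}{4}\right) \left(-10\right)\right)\right) = -352418 + \left(12 + 216 \cdot \frac{95}{2}\right) = -352418 + \left(12 + 10260\right) = -352418 + 10272 = -342146$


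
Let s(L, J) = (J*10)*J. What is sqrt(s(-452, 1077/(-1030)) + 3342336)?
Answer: sqrt(3545895861690)/1030 ≈ 1828.2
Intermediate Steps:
s(L, J) = 10*J**2 (s(L, J) = (10*J)*J = 10*J**2)
sqrt(s(-452, 1077/(-1030)) + 3342336) = sqrt(10*(1077/(-1030))**2 + 3342336) = sqrt(10*(1077*(-1/1030))**2 + 3342336) = sqrt(10*(-1077/1030)**2 + 3342336) = sqrt(10*(1159929/1060900) + 3342336) = sqrt(1159929/106090 + 3342336) = sqrt(354589586169/106090) = sqrt(3545895861690)/1030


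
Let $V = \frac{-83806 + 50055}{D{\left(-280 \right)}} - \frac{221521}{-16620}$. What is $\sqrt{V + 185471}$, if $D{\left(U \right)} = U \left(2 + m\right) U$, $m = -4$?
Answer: $\frac{\sqrt{40168519753441902}}{465360} \approx 430.68$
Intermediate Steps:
$D{\left(U \right)} = - 2 U^{2}$ ($D{\left(U \right)} = U \left(2 - 4\right) U = U \left(- 2 U\right) = - 2 U^{2}$)
$V = \frac{1764771721}{130300800}$ ($V = \frac{-83806 + 50055}{\left(-2\right) \left(-280\right)^{2}} - \frac{221521}{-16620} = - \frac{33751}{\left(-2\right) 78400} - - \frac{221521}{16620} = - \frac{33751}{-156800} + \frac{221521}{16620} = \left(-33751\right) \left(- \frac{1}{156800}\right) + \frac{221521}{16620} = \frac{33751}{156800} + \frac{221521}{16620} = \frac{1764771721}{130300800} \approx 13.544$)
$\sqrt{V + 185471} = \sqrt{\frac{1764771721}{130300800} + 185471} = \sqrt{\frac{24168784448521}{130300800}} = \frac{\sqrt{40168519753441902}}{465360}$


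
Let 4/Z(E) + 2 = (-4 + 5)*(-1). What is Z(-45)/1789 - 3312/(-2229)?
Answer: 5922196/3987681 ≈ 1.4851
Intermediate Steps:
Z(E) = -4/3 (Z(E) = 4/(-2 + (-4 + 5)*(-1)) = 4/(-2 + 1*(-1)) = 4/(-2 - 1) = 4/(-3) = 4*(-⅓) = -4/3)
Z(-45)/1789 - 3312/(-2229) = -4/3/1789 - 3312/(-2229) = -4/3*1/1789 - 3312*(-1/2229) = -4/5367 + 1104/743 = 5922196/3987681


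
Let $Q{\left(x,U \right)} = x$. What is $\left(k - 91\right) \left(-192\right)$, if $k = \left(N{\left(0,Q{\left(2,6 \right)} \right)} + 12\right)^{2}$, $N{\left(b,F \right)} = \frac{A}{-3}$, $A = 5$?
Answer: $- \frac{9088}{3} \approx -3029.3$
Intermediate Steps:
$N{\left(b,F \right)} = - \frac{5}{3}$ ($N{\left(b,F \right)} = \frac{5}{-3} = 5 \left(- \frac{1}{3}\right) = - \frac{5}{3}$)
$k = \frac{961}{9}$ ($k = \left(- \frac{5}{3} + 12\right)^{2} = \left(\frac{31}{3}\right)^{2} = \frac{961}{9} \approx 106.78$)
$\left(k - 91\right) \left(-192\right) = \left(\frac{961}{9} - 91\right) \left(-192\right) = \frac{142}{9} \left(-192\right) = - \frac{9088}{3}$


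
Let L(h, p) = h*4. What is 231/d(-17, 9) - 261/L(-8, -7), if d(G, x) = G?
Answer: -2955/544 ≈ -5.4320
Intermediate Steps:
L(h, p) = 4*h
231/d(-17, 9) - 261/L(-8, -7) = 231/(-17) - 261/(4*(-8)) = 231*(-1/17) - 261/(-32) = -231/17 - 261*(-1/32) = -231/17 + 261/32 = -2955/544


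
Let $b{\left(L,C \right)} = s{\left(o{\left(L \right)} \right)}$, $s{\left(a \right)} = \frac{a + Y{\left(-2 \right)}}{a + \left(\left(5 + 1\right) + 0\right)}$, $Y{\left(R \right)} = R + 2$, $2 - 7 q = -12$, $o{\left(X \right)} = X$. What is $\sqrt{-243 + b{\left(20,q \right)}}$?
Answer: $\frac{i \sqrt{40937}}{13} \approx 15.564 i$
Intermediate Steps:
$q = 2$ ($q = \frac{2}{7} - - \frac{12}{7} = \frac{2}{7} + \frac{12}{7} = 2$)
$Y{\left(R \right)} = 2 + R$
$s{\left(a \right)} = \frac{a}{6 + a}$ ($s{\left(a \right)} = \frac{a + \left(2 - 2\right)}{a + \left(\left(5 + 1\right) + 0\right)} = \frac{a + 0}{a + \left(6 + 0\right)} = \frac{a}{a + 6} = \frac{a}{6 + a}$)
$b{\left(L,C \right)} = \frac{L}{6 + L}$
$\sqrt{-243 + b{\left(20,q \right)}} = \sqrt{-243 + \frac{20}{6 + 20}} = \sqrt{-243 + \frac{20}{26}} = \sqrt{-243 + 20 \cdot \frac{1}{26}} = \sqrt{-243 + \frac{10}{13}} = \sqrt{- \frac{3149}{13}} = \frac{i \sqrt{40937}}{13}$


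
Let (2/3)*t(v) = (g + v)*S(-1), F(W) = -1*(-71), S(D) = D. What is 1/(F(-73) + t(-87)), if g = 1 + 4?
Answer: 1/194 ≈ 0.0051546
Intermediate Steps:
g = 5
F(W) = 71
t(v) = -15/2 - 3*v/2 (t(v) = 3*((5 + v)*(-1))/2 = 3*(-5 - v)/2 = -15/2 - 3*v/2)
1/(F(-73) + t(-87)) = 1/(71 + (-15/2 - 3/2*(-87))) = 1/(71 + (-15/2 + 261/2)) = 1/(71 + 123) = 1/194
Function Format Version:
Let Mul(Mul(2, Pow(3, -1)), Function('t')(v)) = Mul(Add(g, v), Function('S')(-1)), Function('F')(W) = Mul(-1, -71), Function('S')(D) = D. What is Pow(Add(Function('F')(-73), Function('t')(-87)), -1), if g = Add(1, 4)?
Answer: Rational(1, 194) ≈ 0.0051546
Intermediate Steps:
g = 5
Function('F')(W) = 71
Function('t')(v) = Add(Rational(-15, 2), Mul(Rational(-3, 2), v)) (Function('t')(v) = Mul(Rational(3, 2), Mul(Add(5, v), -1)) = Mul(Rational(3, 2), Add(-5, Mul(-1, v))) = Add(Rational(-15, 2), Mul(Rational(-3, 2), v)))
Pow(Add(Function('F')(-73), Function('t')(-87)), -1) = Pow(Add(71, Add(Rational(-15, 2), Mul(Rational(-3, 2), -87))), -1) = Pow(Add(71, Add(Rational(-15, 2), Rational(261, 2))), -1) = Pow(Add(71, 123), -1) = Pow(194, -1) = Rational(1, 194)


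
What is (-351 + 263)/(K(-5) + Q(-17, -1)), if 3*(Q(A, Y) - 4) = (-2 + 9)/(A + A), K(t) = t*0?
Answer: -8976/401 ≈ -22.384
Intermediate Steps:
K(t) = 0
Q(A, Y) = 4 + 7/(6*A) (Q(A, Y) = 4 + ((-2 + 9)/(A + A))/3 = 4 + (7/((2*A)))/3 = 4 + (7*(1/(2*A)))/3 = 4 + (7/(2*A))/3 = 4 + 7/(6*A))
(-351 + 263)/(K(-5) + Q(-17, -1)) = (-351 + 263)/(0 + (4 + (7/6)/(-17))) = -88/(0 + (4 + (7/6)*(-1/17))) = -88/(0 + (4 - 7/102)) = -88/(0 + 401/102) = -88/401/102 = -88*102/401 = -8976/401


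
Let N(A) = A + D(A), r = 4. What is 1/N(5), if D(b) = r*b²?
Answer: 1/105 ≈ 0.0095238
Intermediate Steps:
D(b) = 4*b²
N(A) = A + 4*A²
1/N(5) = 1/(5*(1 + 4*5)) = 1/(5*(1 + 20)) = 1/(5*21) = 1/105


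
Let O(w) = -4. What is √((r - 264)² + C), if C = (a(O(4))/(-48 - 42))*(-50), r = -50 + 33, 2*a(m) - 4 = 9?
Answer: √2842726/6 ≈ 281.01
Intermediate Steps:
a(m) = 13/2 (a(m) = 2 + (½)*9 = 2 + 9/2 = 13/2)
r = -17
C = 65/18 (C = ((13/2)/(-48 - 42))*(-50) = ((13/2)/(-90))*(-50) = -1/90*13/2*(-50) = -13/180*(-50) = 65/18 ≈ 3.6111)
√((r - 264)² + C) = √((-17 - 264)² + 65/18) = √((-281)² + 65/18) = √(78961 + 65/18) = √(1421363/18) = √2842726/6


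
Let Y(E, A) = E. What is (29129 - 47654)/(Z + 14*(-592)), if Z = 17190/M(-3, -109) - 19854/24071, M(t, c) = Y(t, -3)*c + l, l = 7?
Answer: 74467850925/33113000189 ≈ 2.2489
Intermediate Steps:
M(t, c) = 7 + c*t (M(t, c) = t*c + 7 = c*t + 7 = 7 + c*t)
Z = 203574627/4019857 (Z = 17190/(7 - 109*(-3)) - 19854/24071 = 17190/(7 + 327) - 19854*1/24071 = 17190/334 - 19854/24071 = 17190*(1/334) - 19854/24071 = 8595/167 - 19854/24071 = 203574627/4019857 ≈ 50.642)
(29129 - 47654)/(Z + 14*(-592)) = (29129 - 47654)/(203574627/4019857 + 14*(-592)) = -18525/(203574627/4019857 - 8288) = -18525/(-33113000189/4019857) = -18525*(-4019857/33113000189) = 74467850925/33113000189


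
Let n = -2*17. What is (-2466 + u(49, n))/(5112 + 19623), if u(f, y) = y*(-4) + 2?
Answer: -8/85 ≈ -0.094118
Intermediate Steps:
n = -34
u(f, y) = 2 - 4*y (u(f, y) = -4*y + 2 = 2 - 4*y)
(-2466 + u(49, n))/(5112 + 19623) = (-2466 + (2 - 4*(-34)))/(5112 + 19623) = (-2466 + (2 + 136))/24735 = (-2466 + 138)*(1/24735) = -2328*1/24735 = -8/85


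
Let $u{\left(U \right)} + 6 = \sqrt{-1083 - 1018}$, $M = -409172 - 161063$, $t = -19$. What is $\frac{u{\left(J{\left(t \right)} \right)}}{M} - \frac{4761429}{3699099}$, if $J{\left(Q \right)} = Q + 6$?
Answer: $- \frac{905037090407}{703118572755} - \frac{i \sqrt{2101}}{570235} \approx -1.2872 - 8.0382 \cdot 10^{-5} i$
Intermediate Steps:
$M = -570235$
$J{\left(Q \right)} = 6 + Q$
$u{\left(U \right)} = -6 + i \sqrt{2101}$ ($u{\left(U \right)} = -6 + \sqrt{-1083 - 1018} = -6 + \sqrt{-2101} = -6 + i \sqrt{2101}$)
$\frac{u{\left(J{\left(t \right)} \right)}}{M} - \frac{4761429}{3699099} = \frac{-6 + i \sqrt{2101}}{-570235} - \frac{4761429}{3699099} = \left(-6 + i \sqrt{2101}\right) \left(- \frac{1}{570235}\right) - \frac{1587143}{1233033} = \left(\frac{6}{570235} - \frac{i \sqrt{2101}}{570235}\right) - \frac{1587143}{1233033} = - \frac{905037090407}{703118572755} - \frac{i \sqrt{2101}}{570235}$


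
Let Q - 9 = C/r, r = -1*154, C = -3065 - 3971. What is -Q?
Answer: -4211/77 ≈ -54.688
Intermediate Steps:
C = -7036
r = -154
Q = 4211/77 (Q = 9 - 7036/(-154) = 9 - 7036*(-1/154) = 9 + 3518/77 = 4211/77 ≈ 54.688)
-Q = -1*4211/77 = -4211/77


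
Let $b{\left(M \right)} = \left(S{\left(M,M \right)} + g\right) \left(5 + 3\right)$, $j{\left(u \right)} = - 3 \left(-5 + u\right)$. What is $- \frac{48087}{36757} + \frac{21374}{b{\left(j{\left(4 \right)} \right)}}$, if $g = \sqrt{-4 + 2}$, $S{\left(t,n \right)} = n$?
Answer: $\frac{1176350349}{1617308} - \frac{10687 i \sqrt{2}}{44} \approx 727.35 - 343.49 i$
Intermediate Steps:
$g = i \sqrt{2}$ ($g = \sqrt{-2} = i \sqrt{2} \approx 1.4142 i$)
$j{\left(u \right)} = 15 - 3 u$
$b{\left(M \right)} = 8 M + 8 i \sqrt{2}$ ($b{\left(M \right)} = \left(M + i \sqrt{2}\right) \left(5 + 3\right) = \left(M + i \sqrt{2}\right) 8 = 8 M + 8 i \sqrt{2}$)
$- \frac{48087}{36757} + \frac{21374}{b{\left(j{\left(4 \right)} \right)}} = - \frac{48087}{36757} + \frac{21374}{8 \left(15 - 12\right) + 8 i \sqrt{2}} = \left(-48087\right) \frac{1}{36757} + \frac{21374}{8 \left(15 - 12\right) + 8 i \sqrt{2}} = - \frac{48087}{36757} + \frac{21374}{8 \cdot 3 + 8 i \sqrt{2}} = - \frac{48087}{36757} + \frac{21374}{24 + 8 i \sqrt{2}}$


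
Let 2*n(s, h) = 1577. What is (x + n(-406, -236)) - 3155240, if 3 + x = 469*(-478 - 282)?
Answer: -7021789/2 ≈ -3.5109e+6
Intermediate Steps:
n(s, h) = 1577/2 (n(s, h) = (½)*1577 = 1577/2)
x = -356443 (x = -3 + 469*(-478 - 282) = -3 + 469*(-760) = -3 - 356440 = -356443)
(x + n(-406, -236)) - 3155240 = (-356443 + 1577/2) - 3155240 = -711309/2 - 3155240 = -7021789/2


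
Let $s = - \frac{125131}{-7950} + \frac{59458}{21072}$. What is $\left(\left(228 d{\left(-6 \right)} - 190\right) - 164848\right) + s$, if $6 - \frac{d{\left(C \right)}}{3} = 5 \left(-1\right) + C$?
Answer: $- \frac{2141375161039}{13960200} \approx -1.5339 \cdot 10^{5}$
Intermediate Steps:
$d{\left(C \right)} = 33 - 3 C$ ($d{\left(C \right)} = 18 - 3 \left(5 \left(-1\right) + C\right) = 18 - 3 \left(-5 + C\right) = 18 - \left(-15 + 3 C\right) = 33 - 3 C$)
$s = \frac{259120961}{13960200}$ ($s = \left(-125131\right) \left(- \frac{1}{7950}\right) + 59458 \cdot \frac{1}{21072} = \frac{125131}{7950} + \frac{29729}{10536} = \frac{259120961}{13960200} \approx 18.561$)
$\left(\left(228 d{\left(-6 \right)} - 190\right) - 164848\right) + s = \left(\left(228 \left(33 - -18\right) - 190\right) - 164848\right) + \frac{259120961}{13960200} = \left(\left(228 \left(33 + 18\right) - 190\right) - 164848\right) + \frac{259120961}{13960200} = \left(\left(228 \cdot 51 - 190\right) - 164848\right) + \frac{259120961}{13960200} = \left(\left(11628 - 190\right) - 164848\right) + \frac{259120961}{13960200} = \left(11438 - 164848\right) + \frac{259120961}{13960200} = -153410 + \frac{259120961}{13960200} = - \frac{2141375161039}{13960200}$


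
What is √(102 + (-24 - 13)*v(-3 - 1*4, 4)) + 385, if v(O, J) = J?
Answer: 385 + I*√46 ≈ 385.0 + 6.7823*I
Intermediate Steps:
√(102 + (-24 - 13)*v(-3 - 1*4, 4)) + 385 = √(102 + (-24 - 13)*4) + 385 = √(102 - 37*4) + 385 = √(102 - 148) + 385 = √(-46) + 385 = I*√46 + 385 = 385 + I*√46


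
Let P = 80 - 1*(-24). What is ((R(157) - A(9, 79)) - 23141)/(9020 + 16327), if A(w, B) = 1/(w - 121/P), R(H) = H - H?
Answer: -6286673/6885935 ≈ -0.91297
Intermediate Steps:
P = 104 (P = 80 + 24 = 104)
R(H) = 0
A(w, B) = 1/(-121/104 + w) (A(w, B) = 1/(w - 121/104) = 1/(-121/104 + w))
((R(157) - A(9, 79)) - 23141)/(9020 + 16327) = ((0 - 104/(-121 + 104*9)) - 23141)/(9020 + 16327) = ((0 - 104/(-121 + 936)) - 23141)/25347 = ((0 - 104/815) - 23141)*(1/25347) = (-104/815 - 23141)*(1/25347) = -18860019/815*1/25347 = -6286673/6885935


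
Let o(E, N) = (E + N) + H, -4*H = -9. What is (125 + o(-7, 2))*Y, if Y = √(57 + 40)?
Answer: 489*√97/4 ≈ 1204.0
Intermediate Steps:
H = 9/4 (H = -¼*(-9) = 9/4 ≈ 2.2500)
o(E, N) = 9/4 + E + N (o(E, N) = (E + N) + 9/4 = 9/4 + E + N)
Y = √97 ≈ 9.8489
(125 + o(-7, 2))*Y = (125 + (9/4 - 7 + 2))*√97 = (125 - 11/4)*√97 = 489*√97/4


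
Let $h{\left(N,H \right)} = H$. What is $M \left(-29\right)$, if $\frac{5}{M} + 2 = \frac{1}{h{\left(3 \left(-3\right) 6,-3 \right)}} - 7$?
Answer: $\frac{435}{28} \approx 15.536$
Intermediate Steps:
$M = - \frac{15}{28}$ ($M = \frac{5}{-2 - \left(7 - \frac{1}{-3}\right)} = \frac{5}{-2 - \frac{22}{3}} = \frac{5}{- \frac{28}{3}} = 5 \left(- \frac{3}{28}\right) = - \frac{15}{28} \approx -0.53571$)
$M \left(-29\right) = \left(- \frac{15}{28}\right) \left(-29\right) = \frac{435}{28}$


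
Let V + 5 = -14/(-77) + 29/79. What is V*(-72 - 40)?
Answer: 433216/869 ≈ 498.52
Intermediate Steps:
V = -3868/869 (V = -5 + (-14/(-77) + 29/79) = -5 + (-14*(-1/77) + 29*(1/79)) = -5 + (2/11 + 29/79) = -5 + 477/869 = -3868/869 ≈ -4.4511)
V*(-72 - 40) = -3868*(-72 - 40)/869 = -3868/869*(-112) = 433216/869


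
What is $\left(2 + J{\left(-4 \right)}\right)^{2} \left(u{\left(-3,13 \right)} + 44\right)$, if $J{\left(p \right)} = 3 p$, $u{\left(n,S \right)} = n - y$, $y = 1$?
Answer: $4000$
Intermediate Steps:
$u{\left(n,S \right)} = -1 + n$ ($u{\left(n,S \right)} = n - 1 = -1 + n$)
$\left(2 + J{\left(-4 \right)}\right)^{2} \left(u{\left(-3,13 \right)} + 44\right) = \left(2 + 3 \left(-4\right)\right)^{2} \left(\left(-1 - 3\right) + 44\right) = \left(2 - 12\right)^{2} \left(-4 + 44\right) = \left(-10\right)^{2} \cdot 40 = 100 \cdot 40 = 4000$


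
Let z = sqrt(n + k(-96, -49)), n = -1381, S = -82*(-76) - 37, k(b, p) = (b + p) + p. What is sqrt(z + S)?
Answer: sqrt(6195 + 15*I*sqrt(7)) ≈ 78.709 + 0.2521*I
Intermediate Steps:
k(b, p) = b + 2*p
S = 6195 (S = 6232 - 37 = 6195)
z = 15*I*sqrt(7) (z = sqrt(-1381 + (-96 + 2*(-49))) = sqrt(-1381 + (-96 - 98)) = sqrt(-1381 - 194) = sqrt(-1575) = 15*I*sqrt(7) ≈ 39.686*I)
sqrt(z + S) = sqrt(15*I*sqrt(7) + 6195) = sqrt(6195 + 15*I*sqrt(7))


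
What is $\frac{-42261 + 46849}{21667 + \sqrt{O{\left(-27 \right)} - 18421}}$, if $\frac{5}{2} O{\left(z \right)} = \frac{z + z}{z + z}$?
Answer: $\frac{124260245}{586846637} - \frac{1147 i \sqrt{460515}}{586846637} \approx 0.21174 - 0.0013264 i$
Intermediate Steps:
$O{\left(z \right)} = \frac{2}{5}$ ($O{\left(z \right)} = \frac{2 \frac{z + z}{z + z}}{5} = \frac{2 \frac{2 z}{2 z}}{5} = \frac{2 \cdot 2 z \frac{1}{2 z}}{5} = \frac{2}{5} \cdot 1 = \frac{2}{5}$)
$\frac{-42261 + 46849}{21667 + \sqrt{O{\left(-27 \right)} - 18421}} = \frac{-42261 + 46849}{21667 + \sqrt{\frac{2}{5} - 18421}} = \frac{4588}{21667 + \sqrt{- \frac{92103}{5}}} = \frac{4588}{21667 + \frac{i \sqrt{460515}}{5}}$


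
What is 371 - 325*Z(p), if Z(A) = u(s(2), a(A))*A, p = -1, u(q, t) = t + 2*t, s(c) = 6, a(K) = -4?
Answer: -3529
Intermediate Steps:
u(q, t) = 3*t
Z(A) = -12*A (Z(A) = (3*(-4))*A = -12*A)
371 - 325*Z(p) = 371 - (-3900)*(-1) = 371 - 325*12 = 371 - 3900 = -3529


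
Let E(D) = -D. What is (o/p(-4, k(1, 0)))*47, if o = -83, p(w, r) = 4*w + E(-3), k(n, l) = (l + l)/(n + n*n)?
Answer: 3901/13 ≈ 300.08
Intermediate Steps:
k(n, l) = 2*l/(n + n**2) (k(n, l) = (2*l)/(n + n**2) = 2*l/(n + n**2))
p(w, r) = 3 + 4*w (p(w, r) = 4*w - 1*(-3) = 4*w + 3 = 3 + 4*w)
(o/p(-4, k(1, 0)))*47 = -83/(3 + 4*(-4))*47 = -83/(3 - 16)*47 = -83/(-13)*47 = -83*(-1/13)*47 = (83/13)*47 = 3901/13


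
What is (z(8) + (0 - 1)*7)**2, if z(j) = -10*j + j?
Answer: 6241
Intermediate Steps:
z(j) = -9*j
(z(8) + (0 - 1)*7)**2 = (-9*8 + (0 - 1)*7)**2 = (-72 - 1*7)**2 = (-72 - 7)**2 = (-79)**2 = 6241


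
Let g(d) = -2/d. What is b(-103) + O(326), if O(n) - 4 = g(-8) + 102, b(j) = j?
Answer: 13/4 ≈ 3.2500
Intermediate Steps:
O(n) = 425/4 (O(n) = 4 + (-2/(-8) + 102) = 4 + (-2*(-⅛) + 102) = 4 + (¼ + 102) = 4 + 409/4 = 425/4)
b(-103) + O(326) = -103 + 425/4 = 13/4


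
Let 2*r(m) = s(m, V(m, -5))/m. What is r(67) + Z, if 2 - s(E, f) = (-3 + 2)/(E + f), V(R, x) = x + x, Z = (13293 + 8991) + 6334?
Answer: 218584399/7638 ≈ 28618.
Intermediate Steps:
Z = 28618 (Z = 22284 + 6334 = 28618)
V(R, x) = 2*x
s(E, f) = 2 + 1/(E + f) (s(E, f) = 2 - (-3 + 2)/(E + f) = 2 - (-1)/(E + f) = 2 + 1/(E + f))
r(m) = (-19 + 2*m)/(2*m*(-10 + m)) (r(m) = (((1 + 2*m + 2*(2*(-5)))/(m + 2*(-5)))/m)/2 = (((1 + 2*m + 2*(-10))/(m - 10))/m)/2 = (((1 + 2*m - 20)/(-10 + m))/m)/2 = (((-19 + 2*m)/(-10 + m))/m)/2 = ((-19 + 2*m)/(m*(-10 + m)))/2 = (-19 + 2*m)/(2*m*(-10 + m)))
r(67) + Z = (-19/2 + 67)/(67*(-10 + 67)) + 28618 = (1/67)*(115/2)/57 + 28618 = (1/67)*(1/57)*(115/2) + 28618 = 115/7638 + 28618 = 218584399/7638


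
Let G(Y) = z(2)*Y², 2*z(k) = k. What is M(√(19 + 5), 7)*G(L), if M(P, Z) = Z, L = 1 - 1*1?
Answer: 0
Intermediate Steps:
z(k) = k/2
L = 0 (L = 1 - 1 = 0)
G(Y) = Y² (G(Y) = ((½)*2)*Y² = 1*Y² = Y²)
M(√(19 + 5), 7)*G(L) = 7*0² = 7*0 = 0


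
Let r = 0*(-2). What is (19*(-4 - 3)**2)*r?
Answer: 0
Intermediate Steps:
r = 0
(19*(-4 - 3)**2)*r = (19*(-4 - 3)**2)*0 = (19*(-7)**2)*0 = (19*49)*0 = 931*0 = 0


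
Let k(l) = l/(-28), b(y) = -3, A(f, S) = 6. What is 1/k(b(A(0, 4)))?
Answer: 28/3 ≈ 9.3333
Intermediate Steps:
k(l) = -l/28 (k(l) = l*(-1/28) = -l/28)
1/k(b(A(0, 4))) = 1/(-1/28*(-3)) = 1/(3/28) = 28/3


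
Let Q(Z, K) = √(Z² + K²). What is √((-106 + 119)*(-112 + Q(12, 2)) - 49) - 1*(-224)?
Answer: 224 + √(-1505 + 26*√37) ≈ 224.0 + 36.699*I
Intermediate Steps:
Q(Z, K) = √(K² + Z²)
√((-106 + 119)*(-112 + Q(12, 2)) - 49) - 1*(-224) = √((-106 + 119)*(-112 + √(2² + 12²)) - 49) - 1*(-224) = √(13*(-112 + √(4 + 144)) - 49) + 224 = √(13*(-112 + √148) - 49) + 224 = √(13*(-112 + 2*√37) - 49) + 224 = √((-1456 + 26*√37) - 49) + 224 = √(-1505 + 26*√37) + 224 = 224 + √(-1505 + 26*√37)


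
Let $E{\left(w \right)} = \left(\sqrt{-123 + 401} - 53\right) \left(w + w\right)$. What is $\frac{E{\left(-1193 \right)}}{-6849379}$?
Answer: $- \frac{126458}{6849379} + \frac{2386 \sqrt{278}}{6849379} \approx -0.012654$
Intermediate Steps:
$E{\left(w \right)} = 2 w \left(-53 + \sqrt{278}\right)$ ($E{\left(w \right)} = \left(\sqrt{278} - 53\right) 2 w = \left(-53 + \sqrt{278}\right) 2 w = 2 w \left(-53 + \sqrt{278}\right)$)
$\frac{E{\left(-1193 \right)}}{-6849379} = \frac{2 \left(-1193\right) \left(-53 + \sqrt{278}\right)}{-6849379} = \left(126458 - 2386 \sqrt{278}\right) \left(- \frac{1}{6849379}\right) = - \frac{126458}{6849379} + \frac{2386 \sqrt{278}}{6849379}$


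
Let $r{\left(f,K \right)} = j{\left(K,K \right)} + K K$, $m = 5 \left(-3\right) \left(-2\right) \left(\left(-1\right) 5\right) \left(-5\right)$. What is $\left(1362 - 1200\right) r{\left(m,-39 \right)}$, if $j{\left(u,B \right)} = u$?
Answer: $240084$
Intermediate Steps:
$m = 750$ ($m = 5 \cdot 6 \left(-5\right) \left(-5\right) = 5 \left(-30\right) \left(-5\right) = \left(-150\right) \left(-5\right) = 750$)
$r{\left(f,K \right)} = K + K^{2}$ ($r{\left(f,K \right)} = K + K K = K + K^{2}$)
$\left(1362 - 1200\right) r{\left(m,-39 \right)} = \left(1362 - 1200\right) \left(- 39 \left(1 - 39\right)\right) = 162 \left(\left(-39\right) \left(-38\right)\right) = 162 \cdot 1482 = 240084$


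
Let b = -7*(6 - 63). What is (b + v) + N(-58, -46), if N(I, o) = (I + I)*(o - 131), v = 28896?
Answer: 49827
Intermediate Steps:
b = 399 (b = -7*(-57) = 399)
N(I, o) = 2*I*(-131 + o) (N(I, o) = (2*I)*(-131 + o) = 2*I*(-131 + o))
(b + v) + N(-58, -46) = (399 + 28896) + 2*(-58)*(-131 - 46) = 29295 + 2*(-58)*(-177) = 29295 + 20532 = 49827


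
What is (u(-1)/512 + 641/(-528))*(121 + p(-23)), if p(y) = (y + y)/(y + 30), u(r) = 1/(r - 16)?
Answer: -93112779/670208 ≈ -138.93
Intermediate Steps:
u(r) = 1/(-16 + r)
p(y) = 2*y/(30 + y) (p(y) = (2*y)/(30 + y) = 2*y/(30 + y))
(u(-1)/512 + 641/(-528))*(121 + p(-23)) = (1/(-16 - 1*512) + 641/(-528))*(121 + 2*(-23)/(30 - 23)) = ((1/512)/(-17) + 641*(-1/528))*(121 + 2*(-23)/7) = (-1/17*1/512 - 641/528)*(121 + 2*(-23)*(1/7)) = (-1/8704 - 641/528)*(121 - 46/7) = -348737/287232*801/7 = -93112779/670208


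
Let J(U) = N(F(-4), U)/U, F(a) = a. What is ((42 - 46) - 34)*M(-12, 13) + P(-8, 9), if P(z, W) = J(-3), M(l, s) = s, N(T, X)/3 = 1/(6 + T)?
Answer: -989/2 ≈ -494.50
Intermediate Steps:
N(T, X) = 3/(6 + T)
J(U) = 3/(2*U) (J(U) = (3/(6 - 4))/U = (3/2)/U = (3*(½))/U = 3/(2*U))
P(z, W) = -½ (P(z, W) = (3/2)/(-3) = (3/2)*(-⅓) = -½)
((42 - 46) - 34)*M(-12, 13) + P(-8, 9) = ((42 - 46) - 34)*13 - ½ = (-4 - 34)*13 - ½ = -38*13 - ½ = -494 - ½ = -989/2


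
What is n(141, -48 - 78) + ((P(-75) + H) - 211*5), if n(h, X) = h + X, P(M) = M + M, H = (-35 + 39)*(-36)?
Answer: -1334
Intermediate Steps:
H = -144 (H = 4*(-36) = -144)
P(M) = 2*M
n(h, X) = X + h
n(141, -48 - 78) + ((P(-75) + H) - 211*5) = ((-48 - 78) + 141) + ((2*(-75) - 144) - 211*5) = (-126 + 141) + ((-150 - 144) - 1055) = 15 + (-294 - 1055) = 15 - 1349 = -1334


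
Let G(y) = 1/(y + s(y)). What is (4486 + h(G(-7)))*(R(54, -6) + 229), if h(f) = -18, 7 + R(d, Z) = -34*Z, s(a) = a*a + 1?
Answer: 1903368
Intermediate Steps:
s(a) = 1 + a² (s(a) = a² + 1 = 1 + a²)
G(y) = 1/(1 + y + y²) (G(y) = 1/(y + (1 + y²)) = 1/(1 + y + y²))
R(d, Z) = -7 - 34*Z
(4486 + h(G(-7)))*(R(54, -6) + 229) = (4486 - 18)*((-7 - 34*(-6)) + 229) = 4468*((-7 + 204) + 229) = 4468*(197 + 229) = 4468*426 = 1903368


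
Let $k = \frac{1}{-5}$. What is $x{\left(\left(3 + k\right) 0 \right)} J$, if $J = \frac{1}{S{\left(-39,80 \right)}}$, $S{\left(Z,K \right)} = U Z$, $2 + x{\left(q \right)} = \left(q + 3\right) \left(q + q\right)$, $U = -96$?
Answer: $- \frac{1}{1872} \approx -0.00053419$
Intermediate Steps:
$k = - \frac{1}{5} \approx -0.2$
$x{\left(q \right)} = -2 + 2 q \left(3 + q\right)$ ($x{\left(q \right)} = -2 + \left(q + 3\right) \left(q + q\right) = -2 + \left(3 + q\right) 2 q = -2 + 2 q \left(3 + q\right)$)
$S{\left(Z,K \right)} = - 96 Z$
$J = \frac{1}{3744}$ ($J = \frac{1}{\left(-96\right) \left(-39\right)} = \frac{1}{3744} \approx 0.00026709$)
$x{\left(\left(3 + k\right) 0 \right)} J = \left(-2 + 2 \left(\left(3 - \frac{1}{5}\right) 0\right)^{2} + 6 \left(3 - \frac{1}{5}\right) 0\right) \frac{1}{3744} = \left(-2 + 2 \left(\frac{14}{5} \cdot 0\right)^{2} + 6 \cdot \frac{14}{5} \cdot 0\right) \frac{1}{3744} = \left(-2 + 2 \cdot 0^{2} + 6 \cdot 0\right) \frac{1}{3744} = \left(-2 + 2 \cdot 0 + 0\right) \frac{1}{3744} = \left(-2 + 0 + 0\right) \frac{1}{3744} = \left(-2\right) \frac{1}{3744} = - \frac{1}{1872}$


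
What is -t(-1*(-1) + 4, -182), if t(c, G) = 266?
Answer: -266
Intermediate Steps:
-t(-1*(-1) + 4, -182) = -1*266 = -266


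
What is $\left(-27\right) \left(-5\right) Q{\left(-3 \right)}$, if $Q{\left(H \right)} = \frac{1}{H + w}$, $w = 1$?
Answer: $- \frac{135}{2} \approx -67.5$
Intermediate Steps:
$Q{\left(H \right)} = \frac{1}{1 + H}$ ($Q{\left(H \right)} = \frac{1}{H + 1} = \frac{1}{1 + H}$)
$\left(-27\right) \left(-5\right) Q{\left(-3 \right)} = \frac{\left(-27\right) \left(-5\right)}{1 - 3} = \frac{135}{-2} = 135 \left(- \frac{1}{2}\right) = - \frac{135}{2}$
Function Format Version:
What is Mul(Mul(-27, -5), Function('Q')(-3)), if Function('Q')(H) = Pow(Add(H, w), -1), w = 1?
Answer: Rational(-135, 2) ≈ -67.500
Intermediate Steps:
Function('Q')(H) = Pow(Add(1, H), -1) (Function('Q')(H) = Pow(Add(H, 1), -1) = Pow(Add(1, H), -1))
Mul(Mul(-27, -5), Function('Q')(-3)) = Mul(Mul(-27, -5), Pow(Add(1, -3), -1)) = Mul(135, Pow(-2, -1)) = Mul(135, Rational(-1, 2)) = Rational(-135, 2)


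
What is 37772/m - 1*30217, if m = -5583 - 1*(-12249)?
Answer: -100694375/3333 ≈ -30211.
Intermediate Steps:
m = 6666 (m = -5583 + 12249 = 6666)
37772/m - 1*30217 = 37772/6666 - 1*30217 = 37772*(1/6666) - 30217 = 18886/3333 - 30217 = -100694375/3333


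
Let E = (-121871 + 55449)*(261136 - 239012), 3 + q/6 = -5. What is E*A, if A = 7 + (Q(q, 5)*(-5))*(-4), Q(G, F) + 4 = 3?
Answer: 19103764264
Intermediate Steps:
q = -48 (q = -18 + 6*(-5) = -18 - 30 = -48)
Q(G, F) = -1 (Q(G, F) = -4 + 3 = -1)
E = -1469520328 (E = -66422*22124 = -1469520328)
A = -13 (A = 7 - 1*(-5)*(-4) = 7 + 5*(-4) = 7 - 20 = -13)
E*A = -1469520328*(-13) = 19103764264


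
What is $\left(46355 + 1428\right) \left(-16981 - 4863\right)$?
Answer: $-1043771852$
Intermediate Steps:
$\left(46355 + 1428\right) \left(-16981 - 4863\right) = 47783 \left(-21844\right) = -1043771852$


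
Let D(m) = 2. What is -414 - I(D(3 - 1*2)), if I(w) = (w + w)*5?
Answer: -434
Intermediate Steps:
I(w) = 10*w (I(w) = (2*w)*5 = 10*w)
-414 - I(D(3 - 1*2)) = -414 - 10*2 = -414 - 1*20 = -414 - 20 = -434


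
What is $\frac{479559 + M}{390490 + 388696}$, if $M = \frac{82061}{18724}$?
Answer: $\frac{8979344777}{14589478664} \approx 0.61547$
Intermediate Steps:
$M = \frac{82061}{18724}$ ($M = 82061 \cdot \frac{1}{18724} = \frac{82061}{18724} \approx 4.3827$)
$\frac{479559 + M}{390490 + 388696} = \frac{479559 + \frac{82061}{18724}}{390490 + 388696} = \frac{8979344777}{18724 \cdot 779186} = \frac{8979344777}{18724} \cdot \frac{1}{779186} = \frac{8979344777}{14589478664}$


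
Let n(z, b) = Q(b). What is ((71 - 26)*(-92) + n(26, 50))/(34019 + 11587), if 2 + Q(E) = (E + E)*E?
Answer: 13/691 ≈ 0.018813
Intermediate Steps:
Q(E) = -2 + 2*E² (Q(E) = -2 + (E + E)*E = -2 + (2*E)*E = -2 + 2*E²)
n(z, b) = -2 + 2*b²
((71 - 26)*(-92) + n(26, 50))/(34019 + 11587) = ((71 - 26)*(-92) + (-2 + 2*50²))/(34019 + 11587) = (45*(-92) + (-2 + 2*2500))/45606 = (-4140 + (-2 + 5000))*(1/45606) = (-4140 + 4998)*(1/45606) = 858*(1/45606) = 13/691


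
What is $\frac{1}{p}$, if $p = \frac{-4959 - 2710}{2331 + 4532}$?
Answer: $- \frac{6863}{7669} \approx -0.8949$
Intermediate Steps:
$p = - \frac{7669}{6863} \approx -1.1174$
$\frac{1}{p} = \frac{1}{- \frac{7669}{6863}} = - \frac{6863}{7669}$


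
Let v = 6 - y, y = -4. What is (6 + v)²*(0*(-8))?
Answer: 0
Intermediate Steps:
v = 10 (v = 6 - 1*(-4) = 6 + 4 = 10)
(6 + v)²*(0*(-8)) = (6 + 10)²*(0*(-8)) = 16²*0 = 256*0 = 0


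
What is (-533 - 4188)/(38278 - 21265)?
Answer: -4721/17013 ≈ -0.27749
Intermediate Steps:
(-533 - 4188)/(38278 - 21265) = -4721/17013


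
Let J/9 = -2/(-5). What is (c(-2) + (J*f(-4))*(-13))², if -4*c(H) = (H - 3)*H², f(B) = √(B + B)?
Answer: (25 - 468*I*√2)²/25 ≈ -17497.0 - 1323.7*I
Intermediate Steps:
J = 18/5 (J = 9*(-2/(-5)) = 9*(-2*(-⅕)) = 9*(⅖) = 18/5 ≈ 3.6000)
f(B) = √2*√B (f(B) = √(2*B) = √2*√B)
c(H) = -H²*(-3 + H)/4 (c(H) = -(H - 3)*H²/4 = -(-3 + H)*H²/4 = -H²*(-3 + H)/4)
(c(-2) + (J*f(-4))*(-13))² = ((¼)*(-2)²*(3 - 1*(-2)) + (18*(√2*√(-4))/5)*(-13))² = ((¼)*4*(3 + 2) + (18*(√2*(2*I))/5)*(-13))² = ((¼)*4*5 + (18*(2*I*√2)/5)*(-13))² = (5 + (36*I*√2/5)*(-13))² = (5 - 468*I*√2/5)²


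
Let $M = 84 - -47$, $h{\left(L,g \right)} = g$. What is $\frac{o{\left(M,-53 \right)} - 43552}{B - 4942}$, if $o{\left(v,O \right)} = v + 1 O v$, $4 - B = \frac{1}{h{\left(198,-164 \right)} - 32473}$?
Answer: $\frac{1643729868}{161161505} \approx 10.199$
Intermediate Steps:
$B = \frac{130549}{32637}$ ($B = 4 - \frac{1}{-164 - 32473} = 4 - \frac{1}{-32637} = 4 - - \frac{1}{32637} = 4 + \frac{1}{32637} = \frac{130549}{32637} \approx 4.0$)
$M = 131$ ($M = 84 + 47 = 131$)
$o{\left(v,O \right)} = v + O v$
$\frac{o{\left(M,-53 \right)} - 43552}{B - 4942} = \frac{131 \left(1 - 53\right) - 43552}{\frac{130549}{32637} - 4942} = \frac{131 \left(-52\right) - 43552}{- \frac{161161505}{32637}} = \left(-6812 - 43552\right) \left(- \frac{32637}{161161505}\right) = \left(-50364\right) \left(- \frac{32637}{161161505}\right) = \frac{1643729868}{161161505}$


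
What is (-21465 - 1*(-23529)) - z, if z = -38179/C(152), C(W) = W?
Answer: 351907/152 ≈ 2315.2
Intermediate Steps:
z = -38179/152 ≈ -251.18
(-21465 - 1*(-23529)) - z = (-21465 - 1*(-23529)) - 1*(-38179/152) = (-21465 + 23529) + 38179/152 = 2064 + 38179/152 = 351907/152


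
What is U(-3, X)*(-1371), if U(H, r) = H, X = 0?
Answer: 4113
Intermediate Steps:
U(-3, X)*(-1371) = -3*(-1371) = 4113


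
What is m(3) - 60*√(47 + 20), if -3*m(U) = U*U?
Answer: -3 - 60*√67 ≈ -494.12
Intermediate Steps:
m(U) = -U²/3 (m(U) = -U*U/3 = -U²/3)
m(3) - 60*√(47 + 20) = -⅓*3² - 60*√(47 + 20) = -⅓*9 - 60*√67 = -3 - 60*√67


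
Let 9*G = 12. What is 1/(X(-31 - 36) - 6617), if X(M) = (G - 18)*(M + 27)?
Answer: -3/17851 ≈ -0.00016806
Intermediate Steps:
G = 4/3 (G = (⅑)*12 = 4/3 ≈ 1.3333)
X(M) = -450 - 50*M/3 (X(M) = (4/3 - 18)*(M + 27) = -50*(27 + M)/3 = -450 - 50*M/3)
1/(X(-31 - 36) - 6617) = 1/((-450 - 50*(-31 - 36)/3) - 6617) = 1/((-450 - 50/3*(-67)) - 6617) = 1/((-450 + 3350/3) - 6617) = 1/(2000/3 - 6617) = 1/(-17851/3) = -3/17851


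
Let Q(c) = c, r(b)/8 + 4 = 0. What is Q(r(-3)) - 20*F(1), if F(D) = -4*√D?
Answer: 48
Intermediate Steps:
r(b) = -32 (r(b) = -32 + 8*0 = -32 + 0 = -32)
Q(r(-3)) - 20*F(1) = -32 - (-80)*√1 = -32 - (-80) = -32 - 20*(-4) = -32 + 80 = 48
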